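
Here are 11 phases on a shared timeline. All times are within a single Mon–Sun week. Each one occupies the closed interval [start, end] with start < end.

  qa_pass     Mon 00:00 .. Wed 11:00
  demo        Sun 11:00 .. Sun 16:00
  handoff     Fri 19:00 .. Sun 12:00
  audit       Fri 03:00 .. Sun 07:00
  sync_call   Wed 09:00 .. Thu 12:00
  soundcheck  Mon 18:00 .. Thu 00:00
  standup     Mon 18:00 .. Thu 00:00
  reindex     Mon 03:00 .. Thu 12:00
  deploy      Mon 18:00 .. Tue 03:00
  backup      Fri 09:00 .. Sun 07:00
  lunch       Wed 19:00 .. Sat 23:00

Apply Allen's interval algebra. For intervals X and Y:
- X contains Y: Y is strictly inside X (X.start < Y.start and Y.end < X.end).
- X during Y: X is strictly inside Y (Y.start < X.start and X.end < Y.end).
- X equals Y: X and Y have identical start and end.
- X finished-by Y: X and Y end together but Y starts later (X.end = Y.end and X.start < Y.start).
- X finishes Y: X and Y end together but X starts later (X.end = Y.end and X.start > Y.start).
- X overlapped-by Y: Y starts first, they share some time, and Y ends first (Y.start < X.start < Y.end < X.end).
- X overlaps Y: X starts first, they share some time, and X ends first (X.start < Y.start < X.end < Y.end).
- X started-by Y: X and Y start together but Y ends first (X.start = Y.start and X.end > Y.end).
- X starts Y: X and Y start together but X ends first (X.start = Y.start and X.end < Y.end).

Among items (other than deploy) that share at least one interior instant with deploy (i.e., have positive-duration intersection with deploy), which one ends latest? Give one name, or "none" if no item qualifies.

Target deploy = [Mon 18:00, Tue 03:00].
audit [Fri 03:00, Sun 07:00] → after → excluded.
backup [Fri 09:00, Sun 07:00] → after → excluded.
demo [Sun 11:00, Sun 16:00] → after → excluded.
handoff [Fri 19:00, Sun 12:00] → after → excluded.
lunch [Wed 19:00, Sat 23:00] → after → excluded.
qa_pass [Mon 00:00, Wed 11:00] → contains → candidate.
reindex [Mon 03:00, Thu 12:00] → contains → candidate.
soundcheck [Mon 18:00, Thu 00:00] → started-by → candidate.
standup [Mon 18:00, Thu 00:00] → started-by → candidate.
sync_call [Wed 09:00, Thu 12:00] → after → excluded.
Among candidates, latest end is Thu 12:00 → reindex.

reindex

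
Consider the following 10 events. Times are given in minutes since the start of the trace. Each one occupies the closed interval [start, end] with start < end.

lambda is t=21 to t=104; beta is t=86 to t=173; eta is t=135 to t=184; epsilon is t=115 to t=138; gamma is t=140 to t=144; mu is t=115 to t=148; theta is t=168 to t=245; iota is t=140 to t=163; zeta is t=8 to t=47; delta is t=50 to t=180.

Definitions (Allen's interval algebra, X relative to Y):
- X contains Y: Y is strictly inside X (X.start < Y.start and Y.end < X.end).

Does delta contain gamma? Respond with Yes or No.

Yes

delta = [t=50, t=180], gamma = [t=140, t=144].
Actual relation of delta to gamma: contains.
Asked whether 'contains' holds → Yes.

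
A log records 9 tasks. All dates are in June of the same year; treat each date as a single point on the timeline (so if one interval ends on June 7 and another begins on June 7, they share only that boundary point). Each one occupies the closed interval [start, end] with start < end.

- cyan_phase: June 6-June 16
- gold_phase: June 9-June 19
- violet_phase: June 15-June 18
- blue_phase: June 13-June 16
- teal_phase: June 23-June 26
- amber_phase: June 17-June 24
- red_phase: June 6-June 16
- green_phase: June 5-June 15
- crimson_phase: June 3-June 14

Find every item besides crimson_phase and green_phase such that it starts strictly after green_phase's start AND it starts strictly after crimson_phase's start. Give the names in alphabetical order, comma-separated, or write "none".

Conditions: its start is strictly after green_phase's start (X.start > June 5) AND its start is strictly after crimson_phase's start (X.start > June 3).
amber_phase: start June 17 > June 5? ✓; start June 17 > June 3? ✓ → yes.
blue_phase: start June 13 > June 5? ✓; start June 13 > June 3? ✓ → yes.
cyan_phase: start June 6 > June 5? ✓; start June 6 > June 3? ✓ → yes.
gold_phase: start June 9 > June 5? ✓; start June 9 > June 3? ✓ → yes.
red_phase: start June 6 > June 5? ✓; start June 6 > June 3? ✓ → yes.
teal_phase: start June 23 > June 5? ✓; start June 23 > June 3? ✓ → yes.
violet_phase: start June 15 > June 5? ✓; start June 15 > June 3? ✓ → yes.
Result: amber_phase, blue_phase, cyan_phase, gold_phase, red_phase, teal_phase, violet_phase.

amber_phase, blue_phase, cyan_phase, gold_phase, red_phase, teal_phase, violet_phase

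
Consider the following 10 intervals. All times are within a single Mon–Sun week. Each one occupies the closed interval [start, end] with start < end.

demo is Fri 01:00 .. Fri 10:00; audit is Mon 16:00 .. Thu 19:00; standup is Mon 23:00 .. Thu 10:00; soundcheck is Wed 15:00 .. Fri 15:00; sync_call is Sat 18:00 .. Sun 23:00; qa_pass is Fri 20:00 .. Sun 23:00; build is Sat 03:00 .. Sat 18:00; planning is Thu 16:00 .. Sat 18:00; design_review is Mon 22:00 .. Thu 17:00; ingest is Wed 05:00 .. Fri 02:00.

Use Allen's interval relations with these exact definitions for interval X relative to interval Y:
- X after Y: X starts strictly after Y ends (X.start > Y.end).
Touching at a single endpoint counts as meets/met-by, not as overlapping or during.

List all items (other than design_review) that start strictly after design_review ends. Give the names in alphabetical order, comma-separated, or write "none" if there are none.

build, demo, qa_pass, sync_call

Target design_review = [Mon 22:00, Thu 17:00].
audit [Mon 16:00, Thu 19:00] → contains → no.
build [Sat 03:00, Sat 18:00] → after → yes.
demo [Fri 01:00, Fri 10:00] → after → yes.
ingest [Wed 05:00, Fri 02:00] → overlapped-by → no.
planning [Thu 16:00, Sat 18:00] → overlapped-by → no.
qa_pass [Fri 20:00, Sun 23:00] → after → yes.
soundcheck [Wed 15:00, Fri 15:00] → overlapped-by → no.
standup [Mon 23:00, Thu 10:00] → during → no.
sync_call [Sat 18:00, Sun 23:00] → after → yes.
Result: build, demo, qa_pass, sync_call.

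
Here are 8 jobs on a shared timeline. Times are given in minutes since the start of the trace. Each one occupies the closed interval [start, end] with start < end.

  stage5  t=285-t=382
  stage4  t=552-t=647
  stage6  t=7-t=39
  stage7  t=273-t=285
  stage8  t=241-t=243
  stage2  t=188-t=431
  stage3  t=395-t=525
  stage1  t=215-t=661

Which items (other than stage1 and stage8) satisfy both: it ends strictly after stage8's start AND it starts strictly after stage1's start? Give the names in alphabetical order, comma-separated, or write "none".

Conditions: its end is strictly after stage8's start (X.end > t=241) AND its start is strictly after stage1's start (X.start > t=215).
stage2: end t=431 > t=241? ✓; start t=188 > t=215? ✗ → no.
stage3: end t=525 > t=241? ✓; start t=395 > t=215? ✓ → yes.
stage4: end t=647 > t=241? ✓; start t=552 > t=215? ✓ → yes.
stage5: end t=382 > t=241? ✓; start t=285 > t=215? ✓ → yes.
stage6: end t=39 > t=241? ✗; start t=7 > t=215? ✗ → no.
stage7: end t=285 > t=241? ✓; start t=273 > t=215? ✓ → yes.
Result: stage3, stage4, stage5, stage7.

stage3, stage4, stage5, stage7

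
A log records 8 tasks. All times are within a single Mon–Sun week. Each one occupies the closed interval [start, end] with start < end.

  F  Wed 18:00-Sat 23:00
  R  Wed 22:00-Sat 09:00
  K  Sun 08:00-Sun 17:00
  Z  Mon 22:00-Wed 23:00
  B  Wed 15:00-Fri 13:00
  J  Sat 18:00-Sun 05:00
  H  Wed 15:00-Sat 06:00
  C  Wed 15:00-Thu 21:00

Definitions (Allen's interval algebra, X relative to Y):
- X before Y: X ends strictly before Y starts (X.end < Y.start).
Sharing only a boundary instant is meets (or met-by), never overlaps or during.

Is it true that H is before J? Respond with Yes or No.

Yes

H = [Wed 15:00, Sat 06:00], J = [Sat 18:00, Sun 05:00].
Actual relation of H to J: before.
Asked whether 'before' holds → Yes.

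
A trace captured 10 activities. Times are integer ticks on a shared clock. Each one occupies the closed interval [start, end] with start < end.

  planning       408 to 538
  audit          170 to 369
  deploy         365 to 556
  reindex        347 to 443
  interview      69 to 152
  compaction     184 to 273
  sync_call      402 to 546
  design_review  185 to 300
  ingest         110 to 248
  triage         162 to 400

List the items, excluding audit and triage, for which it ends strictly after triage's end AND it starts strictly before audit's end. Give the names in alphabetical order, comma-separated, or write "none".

deploy, reindex

Conditions: its end is strictly after triage's end (X.end > 400) AND its start is strictly before audit's end (X.start < 369).
compaction: end 273 > 400? ✗; start 184 < 369? ✓ → no.
deploy: end 556 > 400? ✓; start 365 < 369? ✓ → yes.
design_review: end 300 > 400? ✗; start 185 < 369? ✓ → no.
ingest: end 248 > 400? ✗; start 110 < 369? ✓ → no.
interview: end 152 > 400? ✗; start 69 < 369? ✓ → no.
planning: end 538 > 400? ✓; start 408 < 369? ✗ → no.
reindex: end 443 > 400? ✓; start 347 < 369? ✓ → yes.
sync_call: end 546 > 400? ✓; start 402 < 369? ✗ → no.
Result: deploy, reindex.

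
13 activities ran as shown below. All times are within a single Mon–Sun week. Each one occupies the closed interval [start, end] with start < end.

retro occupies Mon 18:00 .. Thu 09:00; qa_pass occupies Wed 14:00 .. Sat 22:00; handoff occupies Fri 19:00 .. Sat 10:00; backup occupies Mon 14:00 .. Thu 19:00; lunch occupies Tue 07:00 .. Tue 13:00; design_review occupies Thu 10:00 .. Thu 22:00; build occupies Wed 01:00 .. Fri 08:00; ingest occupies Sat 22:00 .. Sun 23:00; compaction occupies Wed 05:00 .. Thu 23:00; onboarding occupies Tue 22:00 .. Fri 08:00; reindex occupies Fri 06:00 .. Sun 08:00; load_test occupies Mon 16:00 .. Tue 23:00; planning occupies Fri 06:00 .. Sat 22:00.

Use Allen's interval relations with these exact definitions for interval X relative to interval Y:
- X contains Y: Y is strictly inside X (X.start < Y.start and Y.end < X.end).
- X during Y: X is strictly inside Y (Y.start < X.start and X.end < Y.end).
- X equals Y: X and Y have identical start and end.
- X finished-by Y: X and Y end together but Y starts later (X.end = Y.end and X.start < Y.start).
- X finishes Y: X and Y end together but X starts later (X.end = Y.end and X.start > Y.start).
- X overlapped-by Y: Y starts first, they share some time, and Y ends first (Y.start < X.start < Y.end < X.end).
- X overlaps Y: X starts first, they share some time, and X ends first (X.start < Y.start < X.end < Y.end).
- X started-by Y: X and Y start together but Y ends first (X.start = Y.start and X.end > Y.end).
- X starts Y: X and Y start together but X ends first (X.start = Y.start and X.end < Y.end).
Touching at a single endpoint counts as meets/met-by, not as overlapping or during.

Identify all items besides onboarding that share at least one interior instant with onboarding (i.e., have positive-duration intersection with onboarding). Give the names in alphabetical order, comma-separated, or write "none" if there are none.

backup, build, compaction, design_review, load_test, planning, qa_pass, reindex, retro

Target onboarding = [Tue 22:00, Fri 08:00].
backup [Mon 14:00, Thu 19:00] → overlaps → yes.
build [Wed 01:00, Fri 08:00] → finishes → yes.
compaction [Wed 05:00, Thu 23:00] → during → yes.
design_review [Thu 10:00, Thu 22:00] → during → yes.
handoff [Fri 19:00, Sat 10:00] → after → no.
ingest [Sat 22:00, Sun 23:00] → after → no.
load_test [Mon 16:00, Tue 23:00] → overlaps → yes.
lunch [Tue 07:00, Tue 13:00] → before → no.
planning [Fri 06:00, Sat 22:00] → overlapped-by → yes.
qa_pass [Wed 14:00, Sat 22:00] → overlapped-by → yes.
reindex [Fri 06:00, Sun 08:00] → overlapped-by → yes.
retro [Mon 18:00, Thu 09:00] → overlaps → yes.
Result: backup, build, compaction, design_review, load_test, planning, qa_pass, reindex, retro.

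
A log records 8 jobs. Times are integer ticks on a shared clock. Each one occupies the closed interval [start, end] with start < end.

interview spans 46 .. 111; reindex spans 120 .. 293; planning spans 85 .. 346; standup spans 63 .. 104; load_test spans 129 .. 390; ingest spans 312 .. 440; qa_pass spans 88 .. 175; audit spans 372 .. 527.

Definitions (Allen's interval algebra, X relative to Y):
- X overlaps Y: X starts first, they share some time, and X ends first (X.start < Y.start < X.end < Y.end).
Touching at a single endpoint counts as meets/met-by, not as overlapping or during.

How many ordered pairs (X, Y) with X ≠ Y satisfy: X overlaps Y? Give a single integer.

Checking all 56 ordered pairs for relation 'overlaps'; matching pairs in alphabetical order:
(ingest, audit): ingest overlaps audit ✓
(interview, planning): interview overlaps planning ✓
(interview, qa_pass): interview overlaps qa_pass ✓
(load_test, audit): load_test overlaps audit ✓
(load_test, ingest): load_test overlaps ingest ✓
(planning, ingest): planning overlaps ingest ✓
(planning, load_test): planning overlaps load_test ✓
(qa_pass, load_test): qa_pass overlaps load_test ✓
(qa_pass, reindex): qa_pass overlaps reindex ✓
(reindex, load_test): reindex overlaps load_test ✓
(standup, planning): standup overlaps planning ✓
(standup, qa_pass): standup overlaps qa_pass ✓
Count: 12.

12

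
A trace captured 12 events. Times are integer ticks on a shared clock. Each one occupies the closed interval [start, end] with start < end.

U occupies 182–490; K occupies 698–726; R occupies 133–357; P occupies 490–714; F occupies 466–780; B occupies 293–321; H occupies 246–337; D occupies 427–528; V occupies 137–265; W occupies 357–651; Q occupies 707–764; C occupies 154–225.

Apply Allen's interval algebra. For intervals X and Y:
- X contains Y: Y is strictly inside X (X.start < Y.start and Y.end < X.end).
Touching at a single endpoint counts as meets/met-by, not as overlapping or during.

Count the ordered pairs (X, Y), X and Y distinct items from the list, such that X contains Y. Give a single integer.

Checking all 132 ordered pairs for relation 'contains'; matching pairs in alphabetical order:
(F, K): F contains K ✓
(F, P): F contains P ✓
(F, Q): F contains Q ✓
(H, B): H contains B ✓
(R, B): R contains B ✓
(R, C): R contains C ✓
(R, H): R contains H ✓
(R, V): R contains V ✓
(U, B): U contains B ✓
(U, H): U contains H ✓
(V, C): V contains C ✓
(W, D): W contains D ✓
Count: 12.

12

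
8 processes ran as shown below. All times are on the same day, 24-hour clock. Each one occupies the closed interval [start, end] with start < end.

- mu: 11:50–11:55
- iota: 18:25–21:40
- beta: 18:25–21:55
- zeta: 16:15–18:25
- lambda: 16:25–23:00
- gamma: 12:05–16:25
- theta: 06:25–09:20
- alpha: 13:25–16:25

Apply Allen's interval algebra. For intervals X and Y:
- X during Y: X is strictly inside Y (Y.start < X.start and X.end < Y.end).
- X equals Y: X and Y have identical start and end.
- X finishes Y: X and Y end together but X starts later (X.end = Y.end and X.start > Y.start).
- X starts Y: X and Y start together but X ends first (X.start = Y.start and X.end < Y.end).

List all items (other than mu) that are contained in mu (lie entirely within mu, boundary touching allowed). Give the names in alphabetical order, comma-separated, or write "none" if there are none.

Target mu = [11:50, 11:55].
alpha [13:25, 16:25] → after → no.
beta [18:25, 21:55] → after → no.
gamma [12:05, 16:25] → after → no.
iota [18:25, 21:40] → after → no.
lambda [16:25, 23:00] → after → no.
theta [06:25, 09:20] → before → no.
zeta [16:15, 18:25] → after → no.
Result: none.

none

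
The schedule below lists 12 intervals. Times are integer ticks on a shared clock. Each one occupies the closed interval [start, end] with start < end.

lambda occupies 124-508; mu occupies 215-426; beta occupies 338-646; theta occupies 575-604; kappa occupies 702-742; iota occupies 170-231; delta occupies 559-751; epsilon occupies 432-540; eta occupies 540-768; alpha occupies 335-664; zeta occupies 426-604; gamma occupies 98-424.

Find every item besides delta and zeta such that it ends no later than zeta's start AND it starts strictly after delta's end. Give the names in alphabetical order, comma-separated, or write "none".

Conditions: its end is no later than zeta's start (X.end <= 426) AND its start is strictly after delta's end (X.start > 751).
alpha: end 664 <= 426? ✗; start 335 > 751? ✗ → no.
beta: end 646 <= 426? ✗; start 338 > 751? ✗ → no.
epsilon: end 540 <= 426? ✗; start 432 > 751? ✗ → no.
eta: end 768 <= 426? ✗; start 540 > 751? ✗ → no.
gamma: end 424 <= 426? ✓; start 98 > 751? ✗ → no.
iota: end 231 <= 426? ✓; start 170 > 751? ✗ → no.
kappa: end 742 <= 426? ✗; start 702 > 751? ✗ → no.
lambda: end 508 <= 426? ✗; start 124 > 751? ✗ → no.
mu: end 426 <= 426? ✓; start 215 > 751? ✗ → no.
theta: end 604 <= 426? ✗; start 575 > 751? ✗ → no.
Result: none.

none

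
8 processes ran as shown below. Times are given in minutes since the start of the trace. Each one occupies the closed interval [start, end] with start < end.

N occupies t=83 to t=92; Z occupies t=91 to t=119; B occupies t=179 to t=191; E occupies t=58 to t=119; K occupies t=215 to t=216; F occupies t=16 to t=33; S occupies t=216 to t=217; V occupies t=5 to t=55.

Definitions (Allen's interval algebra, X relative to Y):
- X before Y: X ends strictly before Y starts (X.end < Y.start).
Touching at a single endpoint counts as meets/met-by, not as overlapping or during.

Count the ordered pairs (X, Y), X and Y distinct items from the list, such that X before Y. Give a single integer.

23

Checking all 56 ordered pairs for relation 'before'; matching pairs in alphabetical order:
(B, K): B before K ✓
(B, S): B before S ✓
(E, B): E before B ✓
(E, K): E before K ✓
(E, S): E before S ✓
(F, B): F before B ✓
(F, E): F before E ✓
(F, K): F before K ✓
(F, N): F before N ✓
(F, S): F before S ✓
(F, Z): F before Z ✓
(N, B): N before B ✓
(N, K): N before K ✓
(N, S): N before S ✓
(V, B): V before B ✓
(V, E): V before E ✓
(V, K): V before K ✓
(V, N): V before N ✓
(V, S): V before S ✓
(V, Z): V before Z ✓
(Z, B): Z before B ✓
(Z, K): Z before K ✓
(Z, S): Z before S ✓
Count: 23.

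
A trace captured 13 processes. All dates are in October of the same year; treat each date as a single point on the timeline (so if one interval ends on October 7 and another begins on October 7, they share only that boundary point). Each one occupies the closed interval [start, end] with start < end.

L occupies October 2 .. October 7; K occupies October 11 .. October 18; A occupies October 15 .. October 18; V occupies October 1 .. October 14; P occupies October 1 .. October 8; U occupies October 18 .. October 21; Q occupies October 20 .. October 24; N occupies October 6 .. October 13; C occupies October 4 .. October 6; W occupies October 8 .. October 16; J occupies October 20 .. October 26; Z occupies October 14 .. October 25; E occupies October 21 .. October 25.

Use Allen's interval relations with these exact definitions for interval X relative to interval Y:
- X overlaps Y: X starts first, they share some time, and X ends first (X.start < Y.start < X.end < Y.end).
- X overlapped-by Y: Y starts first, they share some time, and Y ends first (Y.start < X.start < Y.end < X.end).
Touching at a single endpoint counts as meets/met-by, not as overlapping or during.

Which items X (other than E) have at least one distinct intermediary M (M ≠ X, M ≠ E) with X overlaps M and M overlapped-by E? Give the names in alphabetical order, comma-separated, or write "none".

none

Target E = [October 21, October 25].
Intermediaries M with M overlapped-by E: none.
Union: none.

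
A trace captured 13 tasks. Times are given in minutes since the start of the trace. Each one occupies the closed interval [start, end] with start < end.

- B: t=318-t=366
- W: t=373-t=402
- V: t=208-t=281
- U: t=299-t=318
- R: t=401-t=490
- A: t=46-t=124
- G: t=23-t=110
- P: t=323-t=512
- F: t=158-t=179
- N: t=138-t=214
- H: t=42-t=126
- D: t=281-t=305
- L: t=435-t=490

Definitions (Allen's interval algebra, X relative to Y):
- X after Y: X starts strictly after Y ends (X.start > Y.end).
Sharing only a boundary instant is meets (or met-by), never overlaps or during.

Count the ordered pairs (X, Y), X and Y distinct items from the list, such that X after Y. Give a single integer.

Checking all 156 ordered pairs for relation 'after'; matching pairs in alphabetical order:
(B, A): B after A ✓
(B, D): B after D ✓
(B, F): B after F ✓
(B, G): B after G ✓
(B, H): B after H ✓
(B, N): B after N ✓
(B, V): B after V ✓
(D, A): D after A ✓
(D, F): D after F ✓
(D, G): D after G ✓
(D, H): D after H ✓
(D, N): D after N ✓
(F, A): F after A ✓
(F, G): F after G ✓
(F, H): F after H ✓
(L, A): L after A ✓
(L, B): L after B ✓
(L, D): L after D ✓
(L, F): L after F ✓
(L, G): L after G ✓
(L, H): L after H ✓
(L, N): L after N ✓
(L, U): L after U ✓
(L, V): L after V ✓
... plus 40 further pairs not listed.
Count: 64.

64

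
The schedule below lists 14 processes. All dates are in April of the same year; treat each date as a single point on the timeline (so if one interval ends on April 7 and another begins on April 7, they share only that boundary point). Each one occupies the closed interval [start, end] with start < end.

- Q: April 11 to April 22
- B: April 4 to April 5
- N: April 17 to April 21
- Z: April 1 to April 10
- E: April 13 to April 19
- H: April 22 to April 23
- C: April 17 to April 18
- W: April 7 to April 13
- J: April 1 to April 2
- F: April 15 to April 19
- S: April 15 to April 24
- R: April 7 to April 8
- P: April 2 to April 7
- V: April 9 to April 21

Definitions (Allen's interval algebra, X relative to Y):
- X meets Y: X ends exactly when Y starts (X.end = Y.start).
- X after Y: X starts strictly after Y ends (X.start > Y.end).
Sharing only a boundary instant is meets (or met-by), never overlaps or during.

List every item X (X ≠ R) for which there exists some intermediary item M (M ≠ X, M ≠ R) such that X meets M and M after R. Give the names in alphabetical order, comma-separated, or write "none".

Q, W

Target R = [April 7, April 8].
Intermediaries M with M after R: C, E, F, H, N, Q, S, V.
Via C — items with X meets C: none.
Via E — items with X meets E: W.
Via F — items with X meets F: none.
Via H — items with X meets H: Q.
Via N — items with X meets N: none.
Via Q — items with X meets Q: none.
Via S — items with X meets S: none.
Via V — items with X meets V: none.
Union: Q, W.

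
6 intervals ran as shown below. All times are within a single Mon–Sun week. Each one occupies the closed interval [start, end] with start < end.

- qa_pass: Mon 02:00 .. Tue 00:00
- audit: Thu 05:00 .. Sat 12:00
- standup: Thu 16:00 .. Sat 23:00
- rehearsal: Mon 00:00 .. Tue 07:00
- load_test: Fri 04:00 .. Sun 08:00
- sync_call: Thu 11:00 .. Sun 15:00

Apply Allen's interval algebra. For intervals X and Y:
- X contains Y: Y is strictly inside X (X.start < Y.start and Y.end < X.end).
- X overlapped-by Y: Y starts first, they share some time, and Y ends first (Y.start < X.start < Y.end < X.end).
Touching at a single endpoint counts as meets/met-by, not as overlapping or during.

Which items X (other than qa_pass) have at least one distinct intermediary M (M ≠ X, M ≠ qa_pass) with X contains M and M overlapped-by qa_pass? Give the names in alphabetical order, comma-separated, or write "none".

Target qa_pass = [Mon 02:00, Tue 00:00].
Intermediaries M with M overlapped-by qa_pass: none.
Union: none.

none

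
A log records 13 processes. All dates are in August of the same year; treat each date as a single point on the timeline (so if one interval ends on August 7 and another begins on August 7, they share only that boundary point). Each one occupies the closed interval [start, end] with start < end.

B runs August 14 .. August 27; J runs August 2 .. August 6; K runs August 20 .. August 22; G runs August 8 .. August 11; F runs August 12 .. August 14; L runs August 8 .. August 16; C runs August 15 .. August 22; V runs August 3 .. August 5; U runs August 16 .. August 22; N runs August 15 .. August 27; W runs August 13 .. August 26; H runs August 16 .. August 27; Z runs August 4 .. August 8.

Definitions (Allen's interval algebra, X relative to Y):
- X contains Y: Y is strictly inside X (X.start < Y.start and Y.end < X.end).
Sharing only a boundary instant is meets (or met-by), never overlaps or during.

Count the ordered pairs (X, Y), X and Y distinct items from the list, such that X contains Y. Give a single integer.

11

Checking all 156 ordered pairs for relation 'contains'; matching pairs in alphabetical order:
(B, C): B contains C ✓
(B, K): B contains K ✓
(B, U): B contains U ✓
(H, K): H contains K ✓
(J, V): J contains V ✓
(L, F): L contains F ✓
(N, K): N contains K ✓
(N, U): N contains U ✓
(W, C): W contains C ✓
(W, K): W contains K ✓
(W, U): W contains U ✓
Count: 11.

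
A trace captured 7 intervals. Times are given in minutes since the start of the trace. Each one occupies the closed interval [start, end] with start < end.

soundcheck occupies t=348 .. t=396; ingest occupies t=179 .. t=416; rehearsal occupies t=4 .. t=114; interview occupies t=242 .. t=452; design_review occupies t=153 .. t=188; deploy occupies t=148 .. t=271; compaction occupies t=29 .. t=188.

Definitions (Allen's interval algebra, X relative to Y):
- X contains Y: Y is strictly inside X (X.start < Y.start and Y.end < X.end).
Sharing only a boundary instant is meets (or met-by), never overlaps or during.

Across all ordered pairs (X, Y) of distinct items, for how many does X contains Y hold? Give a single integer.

Checking all 42 ordered pairs for relation 'contains'; matching pairs in alphabetical order:
(deploy, design_review): deploy contains design_review ✓
(ingest, soundcheck): ingest contains soundcheck ✓
(interview, soundcheck): interview contains soundcheck ✓
Count: 3.

3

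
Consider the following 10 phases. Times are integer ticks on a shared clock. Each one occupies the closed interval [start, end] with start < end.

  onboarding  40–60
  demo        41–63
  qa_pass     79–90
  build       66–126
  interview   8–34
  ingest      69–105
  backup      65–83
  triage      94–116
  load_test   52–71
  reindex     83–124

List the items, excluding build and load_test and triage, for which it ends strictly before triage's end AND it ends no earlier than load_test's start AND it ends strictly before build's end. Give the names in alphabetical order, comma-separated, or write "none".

Conditions: its end is strictly before triage's end (X.end < 116) AND its end is no earlier than load_test's start (X.end >= 52) AND its end is strictly before build's end (X.end < 126).
backup: end 83 < 116? ✓; end 83 >= 52? ✓; end 83 < 126? ✓ → yes.
demo: end 63 < 116? ✓; end 63 >= 52? ✓; end 63 < 126? ✓ → yes.
ingest: end 105 < 116? ✓; end 105 >= 52? ✓; end 105 < 126? ✓ → yes.
interview: end 34 < 116? ✓; end 34 >= 52? ✗; end 34 < 126? ✓ → no.
onboarding: end 60 < 116? ✓; end 60 >= 52? ✓; end 60 < 126? ✓ → yes.
qa_pass: end 90 < 116? ✓; end 90 >= 52? ✓; end 90 < 126? ✓ → yes.
reindex: end 124 < 116? ✗; end 124 >= 52? ✓; end 124 < 126? ✓ → no.
Result: backup, demo, ingest, onboarding, qa_pass.

backup, demo, ingest, onboarding, qa_pass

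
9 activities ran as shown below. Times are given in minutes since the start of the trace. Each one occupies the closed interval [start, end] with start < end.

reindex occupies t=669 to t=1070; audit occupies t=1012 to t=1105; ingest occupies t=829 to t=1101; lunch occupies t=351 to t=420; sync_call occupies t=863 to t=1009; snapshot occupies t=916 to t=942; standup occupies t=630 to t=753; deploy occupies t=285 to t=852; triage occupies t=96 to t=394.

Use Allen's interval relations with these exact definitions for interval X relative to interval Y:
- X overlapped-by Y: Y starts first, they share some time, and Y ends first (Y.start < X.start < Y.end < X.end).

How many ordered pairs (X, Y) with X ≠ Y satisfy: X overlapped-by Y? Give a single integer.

8

Checking all 72 ordered pairs for relation 'overlapped-by'; matching pairs in alphabetical order:
(audit, ingest): audit overlapped-by ingest ✓
(audit, reindex): audit overlapped-by reindex ✓
(deploy, triage): deploy overlapped-by triage ✓
(ingest, deploy): ingest overlapped-by deploy ✓
(ingest, reindex): ingest overlapped-by reindex ✓
(lunch, triage): lunch overlapped-by triage ✓
(reindex, deploy): reindex overlapped-by deploy ✓
(reindex, standup): reindex overlapped-by standup ✓
Count: 8.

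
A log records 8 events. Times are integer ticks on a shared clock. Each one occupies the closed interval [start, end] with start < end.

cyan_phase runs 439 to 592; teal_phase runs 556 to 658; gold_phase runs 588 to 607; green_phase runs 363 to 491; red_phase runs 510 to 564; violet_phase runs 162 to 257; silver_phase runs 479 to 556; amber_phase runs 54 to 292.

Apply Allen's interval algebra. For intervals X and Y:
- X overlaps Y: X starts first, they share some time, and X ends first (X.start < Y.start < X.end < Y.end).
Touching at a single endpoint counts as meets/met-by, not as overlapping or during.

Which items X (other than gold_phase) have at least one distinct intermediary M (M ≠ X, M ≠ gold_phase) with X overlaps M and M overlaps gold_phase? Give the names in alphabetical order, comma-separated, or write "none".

green_phase

Target gold_phase = [588, 607].
Intermediaries M with M overlaps gold_phase: cyan_phase.
Via cyan_phase — items with X overlaps cyan_phase: green_phase.
Union: green_phase.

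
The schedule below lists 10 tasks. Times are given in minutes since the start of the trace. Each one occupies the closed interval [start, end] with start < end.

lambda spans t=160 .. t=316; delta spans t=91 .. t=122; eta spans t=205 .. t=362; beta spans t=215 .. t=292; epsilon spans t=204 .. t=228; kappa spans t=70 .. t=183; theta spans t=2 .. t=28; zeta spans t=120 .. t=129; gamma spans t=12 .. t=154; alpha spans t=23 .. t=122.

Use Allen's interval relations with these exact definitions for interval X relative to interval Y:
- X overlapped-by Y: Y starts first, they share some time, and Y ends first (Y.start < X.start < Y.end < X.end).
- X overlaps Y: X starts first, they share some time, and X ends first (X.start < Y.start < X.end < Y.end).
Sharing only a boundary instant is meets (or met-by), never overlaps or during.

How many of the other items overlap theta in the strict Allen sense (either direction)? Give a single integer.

Target theta = [t=2, t=28].
alpha [t=23, t=122] → overlapped-by → counts.
beta [t=215, t=292] → after → no.
delta [t=91, t=122] → after → no.
epsilon [t=204, t=228] → after → no.
eta [t=205, t=362] → after → no.
gamma [t=12, t=154] → overlapped-by → counts.
kappa [t=70, t=183] → after → no.
lambda [t=160, t=316] → after → no.
zeta [t=120, t=129] → after → no.
Total: 2.

2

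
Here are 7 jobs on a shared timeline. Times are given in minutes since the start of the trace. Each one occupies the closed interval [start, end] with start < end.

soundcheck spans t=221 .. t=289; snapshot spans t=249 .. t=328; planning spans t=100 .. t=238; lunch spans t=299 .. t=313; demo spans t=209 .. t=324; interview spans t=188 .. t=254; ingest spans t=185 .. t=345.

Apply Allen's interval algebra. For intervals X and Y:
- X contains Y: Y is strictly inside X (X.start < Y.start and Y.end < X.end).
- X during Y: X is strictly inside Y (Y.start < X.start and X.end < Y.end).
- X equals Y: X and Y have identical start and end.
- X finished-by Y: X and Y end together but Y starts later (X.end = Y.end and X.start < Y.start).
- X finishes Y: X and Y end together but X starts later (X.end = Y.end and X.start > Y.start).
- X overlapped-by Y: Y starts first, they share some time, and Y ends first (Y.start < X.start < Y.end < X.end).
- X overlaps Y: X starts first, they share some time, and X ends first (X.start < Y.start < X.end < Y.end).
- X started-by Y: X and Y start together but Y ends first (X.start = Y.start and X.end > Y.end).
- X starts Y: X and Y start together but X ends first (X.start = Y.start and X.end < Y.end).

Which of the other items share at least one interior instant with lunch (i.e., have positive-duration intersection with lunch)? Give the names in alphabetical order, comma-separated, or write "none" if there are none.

Target lunch = [t=299, t=313].
demo [t=209, t=324] → contains → yes.
ingest [t=185, t=345] → contains → yes.
interview [t=188, t=254] → before → no.
planning [t=100, t=238] → before → no.
snapshot [t=249, t=328] → contains → yes.
soundcheck [t=221, t=289] → before → no.
Result: demo, ingest, snapshot.

demo, ingest, snapshot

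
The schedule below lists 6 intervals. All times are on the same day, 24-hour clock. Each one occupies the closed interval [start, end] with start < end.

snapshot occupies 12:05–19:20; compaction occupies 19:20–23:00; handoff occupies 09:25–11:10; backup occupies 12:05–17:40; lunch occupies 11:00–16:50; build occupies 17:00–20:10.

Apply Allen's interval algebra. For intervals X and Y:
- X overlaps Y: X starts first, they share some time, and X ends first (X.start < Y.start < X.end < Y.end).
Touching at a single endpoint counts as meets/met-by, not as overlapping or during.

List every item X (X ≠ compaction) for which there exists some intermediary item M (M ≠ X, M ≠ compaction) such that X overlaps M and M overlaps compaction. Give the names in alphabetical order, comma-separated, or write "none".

Target compaction = [19:20, 23:00].
Intermediaries M with M overlaps compaction: build.
Via build — items with X overlaps build: backup, snapshot.
Union: backup, snapshot.

backup, snapshot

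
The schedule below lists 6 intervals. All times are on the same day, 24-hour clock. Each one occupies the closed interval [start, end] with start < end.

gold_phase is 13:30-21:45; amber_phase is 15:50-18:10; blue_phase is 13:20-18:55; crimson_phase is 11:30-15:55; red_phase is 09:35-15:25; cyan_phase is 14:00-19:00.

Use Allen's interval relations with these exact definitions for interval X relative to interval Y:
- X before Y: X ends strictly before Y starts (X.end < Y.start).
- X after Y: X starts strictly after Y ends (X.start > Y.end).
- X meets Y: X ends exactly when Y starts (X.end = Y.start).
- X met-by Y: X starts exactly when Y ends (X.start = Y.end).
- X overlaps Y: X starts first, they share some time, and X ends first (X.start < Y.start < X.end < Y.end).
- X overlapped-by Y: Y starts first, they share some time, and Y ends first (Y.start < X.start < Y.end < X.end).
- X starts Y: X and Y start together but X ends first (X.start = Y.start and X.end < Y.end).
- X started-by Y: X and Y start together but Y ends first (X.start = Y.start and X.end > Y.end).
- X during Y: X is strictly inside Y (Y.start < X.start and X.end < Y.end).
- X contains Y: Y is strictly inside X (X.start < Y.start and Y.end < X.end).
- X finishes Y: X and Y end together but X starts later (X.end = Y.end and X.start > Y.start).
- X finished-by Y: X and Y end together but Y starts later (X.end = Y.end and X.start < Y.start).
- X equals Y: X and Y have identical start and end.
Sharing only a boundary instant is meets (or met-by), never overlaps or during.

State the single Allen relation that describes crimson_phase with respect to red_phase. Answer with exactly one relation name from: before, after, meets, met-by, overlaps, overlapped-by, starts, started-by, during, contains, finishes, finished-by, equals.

crimson_phase = [11:30, 15:55]; red_phase = [09:35, 15:25].
Compare endpoints: crimson_phase.start > red_phase.start, crimson_phase.start < red_phase.end, crimson_phase.end > red_phase.start, crimson_phase.end > red_phase.end.
That pattern is 'overlapped-by'.

overlapped-by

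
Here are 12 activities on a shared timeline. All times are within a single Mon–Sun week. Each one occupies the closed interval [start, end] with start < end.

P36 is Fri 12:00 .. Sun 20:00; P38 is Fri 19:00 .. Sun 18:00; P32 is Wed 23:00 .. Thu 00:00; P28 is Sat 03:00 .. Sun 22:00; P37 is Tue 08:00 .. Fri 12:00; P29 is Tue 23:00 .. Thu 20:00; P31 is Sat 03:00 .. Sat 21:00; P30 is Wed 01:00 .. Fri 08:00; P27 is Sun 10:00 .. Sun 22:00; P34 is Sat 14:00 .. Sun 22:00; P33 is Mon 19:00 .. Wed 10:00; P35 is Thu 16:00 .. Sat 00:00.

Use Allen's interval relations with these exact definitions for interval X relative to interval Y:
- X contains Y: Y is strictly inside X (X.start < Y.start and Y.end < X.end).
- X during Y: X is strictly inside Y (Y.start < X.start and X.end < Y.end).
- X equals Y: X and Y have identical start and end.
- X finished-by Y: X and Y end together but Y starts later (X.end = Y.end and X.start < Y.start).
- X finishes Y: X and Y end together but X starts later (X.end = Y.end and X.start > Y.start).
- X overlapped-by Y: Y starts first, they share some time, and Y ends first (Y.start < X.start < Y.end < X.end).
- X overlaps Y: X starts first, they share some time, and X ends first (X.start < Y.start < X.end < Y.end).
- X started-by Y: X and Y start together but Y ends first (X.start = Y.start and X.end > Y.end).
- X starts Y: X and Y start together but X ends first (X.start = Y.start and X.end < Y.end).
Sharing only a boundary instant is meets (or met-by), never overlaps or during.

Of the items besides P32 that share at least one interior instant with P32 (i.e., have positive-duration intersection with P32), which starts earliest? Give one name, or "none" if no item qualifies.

Target P32 = [Wed 23:00, Thu 00:00].
P27 [Sun 10:00, Sun 22:00] → after → excluded.
P28 [Sat 03:00, Sun 22:00] → after → excluded.
P29 [Tue 23:00, Thu 20:00] → contains → candidate.
P30 [Wed 01:00, Fri 08:00] → contains → candidate.
P31 [Sat 03:00, Sat 21:00] → after → excluded.
P33 [Mon 19:00, Wed 10:00] → before → excluded.
P34 [Sat 14:00, Sun 22:00] → after → excluded.
P35 [Thu 16:00, Sat 00:00] → after → excluded.
P36 [Fri 12:00, Sun 20:00] → after → excluded.
P37 [Tue 08:00, Fri 12:00] → contains → candidate.
P38 [Fri 19:00, Sun 18:00] → after → excluded.
Among candidates, earliest start is Tue 08:00 → P37.

P37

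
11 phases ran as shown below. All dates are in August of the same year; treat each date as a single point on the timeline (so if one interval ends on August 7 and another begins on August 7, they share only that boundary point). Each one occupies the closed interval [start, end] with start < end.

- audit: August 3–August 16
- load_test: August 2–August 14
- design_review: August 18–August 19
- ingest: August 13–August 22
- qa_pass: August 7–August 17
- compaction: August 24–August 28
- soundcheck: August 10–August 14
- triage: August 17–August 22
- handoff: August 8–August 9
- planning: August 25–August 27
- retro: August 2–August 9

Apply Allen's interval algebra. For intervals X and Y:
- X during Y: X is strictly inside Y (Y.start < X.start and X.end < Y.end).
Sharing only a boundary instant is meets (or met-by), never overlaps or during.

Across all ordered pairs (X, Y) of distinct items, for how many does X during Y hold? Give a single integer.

8

Checking all 110 ordered pairs for relation 'during'; matching pairs in alphabetical order:
(design_review, ingest): design_review during ingest ✓
(design_review, triage): design_review during triage ✓
(handoff, audit): handoff during audit ✓
(handoff, load_test): handoff during load_test ✓
(handoff, qa_pass): handoff during qa_pass ✓
(planning, compaction): planning during compaction ✓
(soundcheck, audit): soundcheck during audit ✓
(soundcheck, qa_pass): soundcheck during qa_pass ✓
Count: 8.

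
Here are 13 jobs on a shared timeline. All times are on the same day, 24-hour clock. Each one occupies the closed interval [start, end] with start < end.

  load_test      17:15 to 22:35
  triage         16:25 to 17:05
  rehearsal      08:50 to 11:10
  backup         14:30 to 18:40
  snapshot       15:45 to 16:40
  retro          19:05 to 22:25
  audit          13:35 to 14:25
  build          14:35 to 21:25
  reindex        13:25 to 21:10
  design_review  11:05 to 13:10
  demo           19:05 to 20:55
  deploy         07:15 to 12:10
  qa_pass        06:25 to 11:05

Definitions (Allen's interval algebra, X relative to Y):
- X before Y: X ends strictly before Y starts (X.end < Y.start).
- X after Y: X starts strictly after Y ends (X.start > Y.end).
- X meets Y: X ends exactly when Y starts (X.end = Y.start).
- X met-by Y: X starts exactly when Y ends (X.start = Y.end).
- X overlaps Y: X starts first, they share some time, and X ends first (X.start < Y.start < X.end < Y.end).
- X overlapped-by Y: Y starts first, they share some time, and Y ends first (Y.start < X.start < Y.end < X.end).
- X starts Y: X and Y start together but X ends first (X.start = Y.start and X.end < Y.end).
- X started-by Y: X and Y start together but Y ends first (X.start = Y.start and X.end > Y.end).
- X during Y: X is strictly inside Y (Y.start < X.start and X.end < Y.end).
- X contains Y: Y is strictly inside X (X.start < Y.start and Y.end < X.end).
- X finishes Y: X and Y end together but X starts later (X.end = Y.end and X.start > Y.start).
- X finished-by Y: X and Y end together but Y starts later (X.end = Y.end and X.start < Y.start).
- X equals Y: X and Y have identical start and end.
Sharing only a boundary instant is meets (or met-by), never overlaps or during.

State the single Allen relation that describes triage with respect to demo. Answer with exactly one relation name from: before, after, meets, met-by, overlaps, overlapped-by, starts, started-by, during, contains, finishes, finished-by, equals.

before

triage = [16:25, 17:05]; demo = [19:05, 20:55].
Compare endpoints: triage.start < demo.start, triage.start < demo.end, triage.end < demo.start, triage.end < demo.end.
That pattern is 'before'.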